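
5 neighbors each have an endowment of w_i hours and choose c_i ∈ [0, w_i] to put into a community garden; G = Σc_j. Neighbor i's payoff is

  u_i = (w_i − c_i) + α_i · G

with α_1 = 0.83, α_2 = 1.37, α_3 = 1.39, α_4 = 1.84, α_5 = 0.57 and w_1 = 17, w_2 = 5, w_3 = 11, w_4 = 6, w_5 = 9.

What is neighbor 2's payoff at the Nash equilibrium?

∂u_i/∂c_i = α_i − 1, so neighbor i contributes w_i if α_i > 1, else 0.
α_i > 1 for i ∈ {2, 3, 4}; NE contributions (0, 5, 11, 6, 0), G = 22.
u_2 = (5 − 5) + 1.37·22 = 30.14.

30.14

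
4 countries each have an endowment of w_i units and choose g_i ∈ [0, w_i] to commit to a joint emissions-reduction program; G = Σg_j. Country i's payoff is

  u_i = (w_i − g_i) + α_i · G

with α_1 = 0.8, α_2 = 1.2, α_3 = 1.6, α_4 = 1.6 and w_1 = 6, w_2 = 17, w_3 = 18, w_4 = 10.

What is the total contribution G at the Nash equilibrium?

45

∂u_i/∂g_i = α_i − 1, so country i contributes w_i if α_i > 1, else 0.
α_i > 1 for i ∈ {2, 3, 4}; NE contributions (0, 17, 18, 10), G = 45.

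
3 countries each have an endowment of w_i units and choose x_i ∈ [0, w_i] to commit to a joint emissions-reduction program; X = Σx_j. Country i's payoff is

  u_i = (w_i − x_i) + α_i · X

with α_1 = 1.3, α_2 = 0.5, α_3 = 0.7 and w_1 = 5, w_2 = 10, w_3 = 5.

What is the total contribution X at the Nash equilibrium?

∂u_i/∂x_i = α_i − 1, so country i contributes w_i if α_i > 1, else 0.
α_i > 1 for i ∈ {1}; NE contributions (5, 0, 0), X = 5.

5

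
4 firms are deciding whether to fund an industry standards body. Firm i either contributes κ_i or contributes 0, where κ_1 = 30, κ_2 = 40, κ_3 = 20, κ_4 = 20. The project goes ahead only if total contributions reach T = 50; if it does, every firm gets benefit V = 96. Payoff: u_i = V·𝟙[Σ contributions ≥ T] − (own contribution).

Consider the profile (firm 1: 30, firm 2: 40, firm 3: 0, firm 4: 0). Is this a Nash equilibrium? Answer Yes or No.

Total = 70 ≥ 50: provided.
Firm 1 (pledges 30, payoff 66): dropping to 0 → total 40, payoff 0. No gain.
Firm 2 (pledges 40, payoff 56): dropping to 0 → total 30, payoff 0. No gain.
Firm 3 (pledges 0, payoff 96): pledging 20 → total 90, payoff 76. No gain.
Firm 4 (pledges 0, payoff 96): pledging 20 → total 90, payoff 76. No gain.

Yes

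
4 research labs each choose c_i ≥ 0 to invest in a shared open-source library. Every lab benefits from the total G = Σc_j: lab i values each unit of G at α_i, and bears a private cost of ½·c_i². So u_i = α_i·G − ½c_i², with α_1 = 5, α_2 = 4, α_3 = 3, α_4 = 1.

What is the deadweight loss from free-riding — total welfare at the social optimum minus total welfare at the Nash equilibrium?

194.5

Lab i's FOC: ∂u_i/∂c_i = α_i − c_i = 0, so c_i* = α_i.
NE contributions = (5, 4, 3, 1); G = 13.
W^NE = (Σα)·G − ½Σα_i² = 13² − ½·51 = 143.5.
Planner sets c_i = Σα_j = 13 for every i, so G^SO = 4·13 = 52.
W^SO = (Σα)·G^SO − ½·4·(Σα)² = (4/2)·13² = 338.
Deadweight loss = W^SO − W^NE = 194.5.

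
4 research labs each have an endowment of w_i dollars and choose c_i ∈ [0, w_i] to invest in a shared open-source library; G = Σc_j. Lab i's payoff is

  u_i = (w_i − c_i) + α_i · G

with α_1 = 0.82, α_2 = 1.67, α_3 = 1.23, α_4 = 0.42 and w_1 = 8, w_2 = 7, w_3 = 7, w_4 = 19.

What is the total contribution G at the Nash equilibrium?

∂u_i/∂c_i = α_i − 1, so lab i contributes w_i if α_i > 1, else 0.
α_i > 1 for i ∈ {2, 3}; NE contributions (0, 7, 7, 0), G = 14.

14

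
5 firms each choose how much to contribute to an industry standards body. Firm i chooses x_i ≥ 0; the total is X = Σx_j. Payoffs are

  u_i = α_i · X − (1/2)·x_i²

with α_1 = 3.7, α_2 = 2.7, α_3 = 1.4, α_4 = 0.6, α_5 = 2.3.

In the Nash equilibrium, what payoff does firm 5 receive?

Firm i's FOC: ∂u_i/∂x_i = α_i − x_i = 0, so x_i* = α_i.
NE contributions = (3.7, 2.7, 1.4, 0.6, 2.3); X = 10.7.
u_5 = α_5·X − ½·(x_5)² = 2.3·10.7 − ½·2.3² = 21.965.

21.965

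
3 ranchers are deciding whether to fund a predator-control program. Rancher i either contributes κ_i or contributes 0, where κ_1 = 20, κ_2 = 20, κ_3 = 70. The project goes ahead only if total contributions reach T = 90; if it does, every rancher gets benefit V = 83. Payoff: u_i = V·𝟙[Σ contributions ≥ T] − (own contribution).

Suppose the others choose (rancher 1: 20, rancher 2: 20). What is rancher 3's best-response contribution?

70

Others' total = 40. Contributing 70 brings total to 110 ≥ 90: gain V − κ_3 = 13.
Best response: 70.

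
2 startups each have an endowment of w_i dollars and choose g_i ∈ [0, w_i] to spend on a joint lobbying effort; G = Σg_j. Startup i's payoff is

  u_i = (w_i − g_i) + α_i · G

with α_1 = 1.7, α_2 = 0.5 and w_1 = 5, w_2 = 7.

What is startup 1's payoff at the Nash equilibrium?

8.5

∂u_i/∂g_i = α_i − 1, so startup i contributes w_i if α_i > 1, else 0.
α_i > 1 for i ∈ {1}; NE contributions (5, 0), G = 5.
u_1 = (5 − 5) + 1.7·5 = 8.5.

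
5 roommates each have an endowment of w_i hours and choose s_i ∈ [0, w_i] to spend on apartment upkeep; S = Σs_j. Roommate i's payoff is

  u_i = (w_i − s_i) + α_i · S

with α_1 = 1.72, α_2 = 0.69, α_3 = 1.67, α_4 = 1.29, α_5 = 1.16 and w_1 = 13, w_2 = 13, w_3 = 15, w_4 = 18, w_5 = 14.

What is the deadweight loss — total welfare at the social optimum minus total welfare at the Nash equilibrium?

71.89

∂u_i/∂s_i = α_i − 1, so roommate i contributes w_i if α_i > 1, else 0.
α_i > 1 for i ∈ {1, 3, 4, 5}; NE contributions (13, 0, 15, 18, 14), S = 60.
W^NE = Σw_i − S^NE + (Σα_i)·S^NE = 73 + 5.53·60 = 404.8.
Planner: ∂(Σu_j)/∂s_i = Σα_j − 1 = 5.53 > 0, so everyone contributes w_i; S^SO = 73, W^SO = 73 + 5.53·73 = 476.69.
Deadweight loss = 71.89.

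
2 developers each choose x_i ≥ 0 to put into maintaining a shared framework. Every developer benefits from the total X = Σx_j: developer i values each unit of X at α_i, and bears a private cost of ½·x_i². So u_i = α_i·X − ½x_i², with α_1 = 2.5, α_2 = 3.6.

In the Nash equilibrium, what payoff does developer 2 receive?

15.48

Developer i's FOC: ∂u_i/∂x_i = α_i − x_i = 0, so x_i* = α_i.
NE contributions = (2.5, 3.6); X = 6.1.
u_2 = α_2·X − ½·(x_2)² = 3.6·6.1 − ½·3.6² = 15.48.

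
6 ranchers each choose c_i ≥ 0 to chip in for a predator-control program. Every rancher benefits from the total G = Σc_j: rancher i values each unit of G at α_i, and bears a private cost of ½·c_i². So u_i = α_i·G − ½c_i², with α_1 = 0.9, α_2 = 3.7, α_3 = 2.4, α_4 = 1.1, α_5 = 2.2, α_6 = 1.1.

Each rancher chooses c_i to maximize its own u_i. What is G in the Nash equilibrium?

Rancher i's FOC: ∂u_i/∂c_i = α_i − c_i = 0, so c_i* = α_i.
NE contributions = (0.9, 3.7, 2.4, 1.1, 2.2, 1.1); G = 11.4.

11.4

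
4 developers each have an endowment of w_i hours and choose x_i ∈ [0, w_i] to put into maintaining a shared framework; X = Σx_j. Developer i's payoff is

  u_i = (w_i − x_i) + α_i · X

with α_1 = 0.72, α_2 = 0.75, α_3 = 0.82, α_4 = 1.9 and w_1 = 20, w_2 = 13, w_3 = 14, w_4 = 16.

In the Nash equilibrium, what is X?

16

∂u_i/∂x_i = α_i − 1, so developer i contributes w_i if α_i > 1, else 0.
α_i > 1 for i ∈ {4}; NE contributions (0, 0, 0, 16), X = 16.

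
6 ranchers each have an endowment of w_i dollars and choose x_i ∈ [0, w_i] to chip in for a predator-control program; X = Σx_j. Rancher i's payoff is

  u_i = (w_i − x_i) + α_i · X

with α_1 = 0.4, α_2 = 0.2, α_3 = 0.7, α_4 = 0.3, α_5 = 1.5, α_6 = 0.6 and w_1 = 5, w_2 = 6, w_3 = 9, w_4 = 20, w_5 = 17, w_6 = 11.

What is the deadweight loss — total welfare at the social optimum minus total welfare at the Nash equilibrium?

137.7

∂u_i/∂x_i = α_i − 1, so rancher i contributes w_i if α_i > 1, else 0.
α_i > 1 for i ∈ {5}; NE contributions (0, 0, 0, 0, 17, 0), X = 17.
W^NE = Σw_i − X^NE + (Σα_i)·X^NE = 68 + 2.7·17 = 113.9.
Planner: ∂(Σu_j)/∂x_i = Σα_j − 1 = 2.7 > 0, so everyone contributes w_i; X^SO = 68, W^SO = 68 + 2.7·68 = 251.6.
Deadweight loss = 137.7.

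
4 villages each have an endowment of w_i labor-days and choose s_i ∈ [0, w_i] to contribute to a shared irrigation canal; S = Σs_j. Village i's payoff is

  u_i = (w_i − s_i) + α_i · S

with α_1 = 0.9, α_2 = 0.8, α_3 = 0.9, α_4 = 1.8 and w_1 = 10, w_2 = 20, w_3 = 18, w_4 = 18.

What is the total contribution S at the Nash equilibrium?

18

∂u_i/∂s_i = α_i − 1, so village i contributes w_i if α_i > 1, else 0.
α_i > 1 for i ∈ {4}; NE contributions (0, 0, 0, 18), S = 18.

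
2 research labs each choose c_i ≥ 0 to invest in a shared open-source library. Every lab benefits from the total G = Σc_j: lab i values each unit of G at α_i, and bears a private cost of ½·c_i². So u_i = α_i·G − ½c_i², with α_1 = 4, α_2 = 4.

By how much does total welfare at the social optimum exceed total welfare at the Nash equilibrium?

Lab i's FOC: ∂u_i/∂c_i = α_i − c_i = 0, so c_i* = α_i.
NE contributions = (4, 4); G = 8.
W^NE = (Σα)·G − ½Σα_i² = 8² − ½·32 = 48.
Planner sets c_i = Σα_j = 8 for every i, so G^SO = 2·8 = 16.
W^SO = (Σα)·G^SO − ½·2·(Σα)² = (2/2)·8² = 64.
Deadweight loss = W^SO − W^NE = 16.

16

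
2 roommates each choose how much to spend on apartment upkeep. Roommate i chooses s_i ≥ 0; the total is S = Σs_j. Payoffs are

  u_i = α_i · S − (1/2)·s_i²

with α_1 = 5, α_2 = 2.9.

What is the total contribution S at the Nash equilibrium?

Roommate i's FOC: ∂u_i/∂s_i = α_i − s_i = 0, so s_i* = α_i.
NE contributions = (5, 2.9); S = 7.9.

7.9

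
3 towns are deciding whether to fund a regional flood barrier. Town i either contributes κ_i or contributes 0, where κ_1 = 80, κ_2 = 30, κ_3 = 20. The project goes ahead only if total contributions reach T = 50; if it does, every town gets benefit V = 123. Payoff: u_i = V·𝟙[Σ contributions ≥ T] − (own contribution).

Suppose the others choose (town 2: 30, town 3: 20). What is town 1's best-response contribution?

Others' total = 50 ≥ 50; contributing adds cost 80 for no extra benefit.
Best response: 0.

0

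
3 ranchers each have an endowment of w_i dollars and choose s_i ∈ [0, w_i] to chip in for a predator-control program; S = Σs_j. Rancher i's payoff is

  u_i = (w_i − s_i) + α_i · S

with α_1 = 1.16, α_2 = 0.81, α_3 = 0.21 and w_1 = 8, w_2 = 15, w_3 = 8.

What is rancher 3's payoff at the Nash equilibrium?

∂u_i/∂s_i = α_i − 1, so rancher i contributes w_i if α_i > 1, else 0.
α_i > 1 for i ∈ {1}; NE contributions (8, 0, 0), S = 8.
u_3 = (8 − 0) + 0.21·8 = 9.68.

9.68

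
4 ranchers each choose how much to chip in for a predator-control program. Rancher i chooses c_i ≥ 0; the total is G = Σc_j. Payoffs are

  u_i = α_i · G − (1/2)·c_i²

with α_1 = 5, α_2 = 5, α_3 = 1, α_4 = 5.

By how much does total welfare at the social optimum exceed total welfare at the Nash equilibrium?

294

Rancher i's FOC: ∂u_i/∂c_i = α_i − c_i = 0, so c_i* = α_i.
NE contributions = (5, 5, 1, 5); G = 16.
W^NE = (Σα)·G − ½Σα_i² = 16² − ½·76 = 218.
Planner sets c_i = Σα_j = 16 for every i, so G^SO = 4·16 = 64.
W^SO = (Σα)·G^SO − ½·4·(Σα)² = (4/2)·16² = 512.
Deadweight loss = W^SO − W^NE = 294.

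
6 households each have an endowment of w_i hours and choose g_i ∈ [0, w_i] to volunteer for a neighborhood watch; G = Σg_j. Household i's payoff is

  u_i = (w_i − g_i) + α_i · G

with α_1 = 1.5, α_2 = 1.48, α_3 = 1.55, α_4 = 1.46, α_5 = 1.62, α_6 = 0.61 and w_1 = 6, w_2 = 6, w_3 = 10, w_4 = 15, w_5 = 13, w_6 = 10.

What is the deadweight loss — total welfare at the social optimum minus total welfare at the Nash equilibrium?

72.2

∂u_i/∂g_i = α_i − 1, so household i contributes w_i if α_i > 1, else 0.
α_i > 1 for i ∈ {1, 2, 3, 4, 5}; NE contributions (6, 6, 10, 15, 13, 0), G = 50.
W^NE = Σw_i − G^NE + (Σα_i)·G^NE = 60 + 7.22·50 = 421.
Planner: ∂(Σu_j)/∂g_i = Σα_j − 1 = 7.22 > 0, so everyone contributes w_i; G^SO = 60, W^SO = 60 + 7.22·60 = 493.2.
Deadweight loss = 72.2.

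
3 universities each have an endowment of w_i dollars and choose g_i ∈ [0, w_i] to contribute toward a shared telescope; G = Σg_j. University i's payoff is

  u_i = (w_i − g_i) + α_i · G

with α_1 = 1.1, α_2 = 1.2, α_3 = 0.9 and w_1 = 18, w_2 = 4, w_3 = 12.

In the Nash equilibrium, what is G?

∂u_i/∂g_i = α_i − 1, so university i contributes w_i if α_i > 1, else 0.
α_i > 1 for i ∈ {1, 2}; NE contributions (18, 4, 0), G = 22.

22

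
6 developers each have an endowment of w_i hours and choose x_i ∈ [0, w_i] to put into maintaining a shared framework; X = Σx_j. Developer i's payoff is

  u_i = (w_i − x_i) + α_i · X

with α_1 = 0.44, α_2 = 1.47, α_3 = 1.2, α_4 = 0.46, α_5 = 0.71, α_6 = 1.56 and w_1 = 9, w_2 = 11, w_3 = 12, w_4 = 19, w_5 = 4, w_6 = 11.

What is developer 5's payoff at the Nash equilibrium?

28.14

∂u_i/∂x_i = α_i − 1, so developer i contributes w_i if α_i > 1, else 0.
α_i > 1 for i ∈ {2, 3, 6}; NE contributions (0, 11, 12, 0, 0, 11), X = 34.
u_5 = (4 − 0) + 0.71·34 = 28.14.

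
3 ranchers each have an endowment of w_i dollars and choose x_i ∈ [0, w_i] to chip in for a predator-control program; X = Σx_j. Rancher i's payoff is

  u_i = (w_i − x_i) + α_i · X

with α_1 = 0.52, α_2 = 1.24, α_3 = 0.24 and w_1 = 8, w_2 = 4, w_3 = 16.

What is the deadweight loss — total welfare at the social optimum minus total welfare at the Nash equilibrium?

∂u_i/∂x_i = α_i − 1, so rancher i contributes w_i if α_i > 1, else 0.
α_i > 1 for i ∈ {2}; NE contributions (0, 4, 0), X = 4.
W^NE = Σw_i − X^NE + (Σα_i)·X^NE = 28 + 1·4 = 32.
Planner: ∂(Σu_j)/∂x_i = Σα_j − 1 = 1 > 0, so everyone contributes w_i; X^SO = 28, W^SO = 28 + 1·28 = 56.
Deadweight loss = 24.

24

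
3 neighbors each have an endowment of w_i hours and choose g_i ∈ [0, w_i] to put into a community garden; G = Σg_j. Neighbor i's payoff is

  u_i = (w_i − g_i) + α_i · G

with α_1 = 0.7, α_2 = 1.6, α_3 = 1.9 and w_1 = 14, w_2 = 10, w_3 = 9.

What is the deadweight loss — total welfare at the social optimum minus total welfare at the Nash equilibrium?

∂u_i/∂g_i = α_i − 1, so neighbor i contributes w_i if α_i > 1, else 0.
α_i > 1 for i ∈ {2, 3}; NE contributions (0, 10, 9), G = 19.
W^NE = Σw_i − G^NE + (Σα_i)·G^NE = 33 + 3.2·19 = 93.8.
Planner: ∂(Σu_j)/∂g_i = Σα_j − 1 = 3.2 > 0, so everyone contributes w_i; G^SO = 33, W^SO = 33 + 3.2·33 = 138.6.
Deadweight loss = 44.8.

44.8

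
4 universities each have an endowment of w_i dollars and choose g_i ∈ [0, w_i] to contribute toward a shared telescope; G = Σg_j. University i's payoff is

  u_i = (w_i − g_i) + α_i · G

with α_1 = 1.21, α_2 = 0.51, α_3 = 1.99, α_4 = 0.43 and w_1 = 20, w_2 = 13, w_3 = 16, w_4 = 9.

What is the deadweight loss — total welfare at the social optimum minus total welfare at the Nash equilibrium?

∂u_i/∂g_i = α_i − 1, so university i contributes w_i if α_i > 1, else 0.
α_i > 1 for i ∈ {1, 3}; NE contributions (20, 0, 16, 0), G = 36.
W^NE = Σw_i − G^NE + (Σα_i)·G^NE = 58 + 3.14·36 = 171.04.
Planner: ∂(Σu_j)/∂g_i = Σα_j − 1 = 3.14 > 0, so everyone contributes w_i; G^SO = 58, W^SO = 58 + 3.14·58 = 240.12.
Deadweight loss = 69.08.

69.08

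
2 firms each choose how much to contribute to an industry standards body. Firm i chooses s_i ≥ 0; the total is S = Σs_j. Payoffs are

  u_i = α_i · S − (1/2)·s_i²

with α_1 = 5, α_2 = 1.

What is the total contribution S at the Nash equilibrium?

6

Firm i's FOC: ∂u_i/∂s_i = α_i − s_i = 0, so s_i* = α_i.
NE contributions = (5, 1); S = 6.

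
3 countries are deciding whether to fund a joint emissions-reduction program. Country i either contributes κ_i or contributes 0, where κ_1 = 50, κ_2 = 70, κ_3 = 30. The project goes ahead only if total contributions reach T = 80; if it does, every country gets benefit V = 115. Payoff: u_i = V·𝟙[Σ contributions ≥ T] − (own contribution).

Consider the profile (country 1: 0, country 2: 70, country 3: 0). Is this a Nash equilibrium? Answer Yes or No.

Total = 70 < 80: not provided.
Country 1 (pledges 0, payoff 0): pledging 50 → total 120, payoff 65. Profitable deviation.

No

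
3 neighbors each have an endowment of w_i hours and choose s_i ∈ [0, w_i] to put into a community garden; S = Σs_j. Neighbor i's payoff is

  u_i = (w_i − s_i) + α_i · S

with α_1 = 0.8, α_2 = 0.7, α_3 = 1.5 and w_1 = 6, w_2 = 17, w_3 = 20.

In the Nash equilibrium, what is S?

∂u_i/∂s_i = α_i − 1, so neighbor i contributes w_i if α_i > 1, else 0.
α_i > 1 for i ∈ {3}; NE contributions (0, 0, 20), S = 20.

20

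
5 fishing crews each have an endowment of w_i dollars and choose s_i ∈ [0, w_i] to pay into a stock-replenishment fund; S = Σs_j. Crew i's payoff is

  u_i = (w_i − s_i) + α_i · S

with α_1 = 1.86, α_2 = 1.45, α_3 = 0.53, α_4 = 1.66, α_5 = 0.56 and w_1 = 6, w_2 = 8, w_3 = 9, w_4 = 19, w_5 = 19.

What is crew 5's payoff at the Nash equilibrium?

37.48

∂u_i/∂s_i = α_i − 1, so crew i contributes w_i if α_i > 1, else 0.
α_i > 1 for i ∈ {1, 2, 4}; NE contributions (6, 8, 0, 19, 0), S = 33.
u_5 = (19 − 0) + 0.56·33 = 37.48.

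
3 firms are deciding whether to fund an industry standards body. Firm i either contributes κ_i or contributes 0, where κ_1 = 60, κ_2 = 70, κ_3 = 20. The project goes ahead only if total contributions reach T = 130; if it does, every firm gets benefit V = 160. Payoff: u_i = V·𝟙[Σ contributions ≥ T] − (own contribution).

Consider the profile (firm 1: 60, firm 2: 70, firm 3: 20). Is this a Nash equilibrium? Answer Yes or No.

No

Total = 150 ≥ 130: provided.
Firm 1 (pledges 60, payoff 100): dropping to 0 → total 90, payoff 0. No gain.
Firm 2 (pledges 70, payoff 90): dropping to 0 → total 80, payoff 0. No gain.
Firm 3 (pledges 20, payoff 140): dropping to 0 → total 130, payoff 160. Profitable deviation.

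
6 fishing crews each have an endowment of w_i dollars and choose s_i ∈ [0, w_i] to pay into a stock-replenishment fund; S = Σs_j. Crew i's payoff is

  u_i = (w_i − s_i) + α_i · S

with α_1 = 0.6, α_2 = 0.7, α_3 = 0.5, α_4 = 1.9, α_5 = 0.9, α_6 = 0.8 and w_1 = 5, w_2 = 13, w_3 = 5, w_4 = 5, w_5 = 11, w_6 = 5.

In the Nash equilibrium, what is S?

5

∂u_i/∂s_i = α_i − 1, so crew i contributes w_i if α_i > 1, else 0.
α_i > 1 for i ∈ {4}; NE contributions (0, 0, 0, 5, 0, 0), S = 5.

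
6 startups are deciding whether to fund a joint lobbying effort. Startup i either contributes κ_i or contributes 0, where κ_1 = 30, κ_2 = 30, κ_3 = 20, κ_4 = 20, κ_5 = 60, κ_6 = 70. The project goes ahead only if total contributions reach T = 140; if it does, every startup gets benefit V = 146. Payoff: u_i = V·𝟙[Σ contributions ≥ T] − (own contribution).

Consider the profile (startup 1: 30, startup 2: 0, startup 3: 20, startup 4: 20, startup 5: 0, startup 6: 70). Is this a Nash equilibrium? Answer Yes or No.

Total = 140 ≥ 140: provided.
Startup 1 (pledges 30, payoff 116): dropping to 0 → total 110, payoff 0. No gain.
Startup 2 (pledges 0, payoff 146): pledging 30 → total 170, payoff 116. No gain.
Startup 3 (pledges 20, payoff 126): dropping to 0 → total 120, payoff 0. No gain.
Startup 4 (pledges 20, payoff 126): dropping to 0 → total 120, payoff 0. No gain.
Startup 5 (pledges 0, payoff 146): pledging 60 → total 200, payoff 86. No gain.
Startup 6 (pledges 70, payoff 76): dropping to 0 → total 70, payoff 0. No gain.

Yes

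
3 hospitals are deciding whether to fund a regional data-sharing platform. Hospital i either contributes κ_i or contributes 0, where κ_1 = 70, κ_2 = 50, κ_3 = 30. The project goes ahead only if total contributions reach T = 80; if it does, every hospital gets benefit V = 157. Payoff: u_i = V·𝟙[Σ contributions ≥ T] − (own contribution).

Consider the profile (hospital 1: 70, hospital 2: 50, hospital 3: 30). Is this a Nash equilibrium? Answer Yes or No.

No

Total = 150 ≥ 80: provided.
Hospital 1 (pledges 70, payoff 87): dropping to 0 → total 80, payoff 157. Profitable deviation.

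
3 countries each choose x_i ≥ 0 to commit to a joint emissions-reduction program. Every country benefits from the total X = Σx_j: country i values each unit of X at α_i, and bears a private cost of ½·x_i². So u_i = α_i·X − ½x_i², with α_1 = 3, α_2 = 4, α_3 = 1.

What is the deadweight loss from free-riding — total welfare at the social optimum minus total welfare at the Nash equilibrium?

Country i's FOC: ∂u_i/∂x_i = α_i − x_i = 0, so x_i* = α_i.
NE contributions = (3, 4, 1); X = 8.
W^NE = (Σα)·X − ½Σα_i² = 8² − ½·26 = 51.
Planner sets x_i = Σα_j = 8 for every i, so X^SO = 3·8 = 24.
W^SO = (Σα)·X^SO − ½·3·(Σα)² = (3/2)·8² = 96.
Deadweight loss = W^SO − W^NE = 45.

45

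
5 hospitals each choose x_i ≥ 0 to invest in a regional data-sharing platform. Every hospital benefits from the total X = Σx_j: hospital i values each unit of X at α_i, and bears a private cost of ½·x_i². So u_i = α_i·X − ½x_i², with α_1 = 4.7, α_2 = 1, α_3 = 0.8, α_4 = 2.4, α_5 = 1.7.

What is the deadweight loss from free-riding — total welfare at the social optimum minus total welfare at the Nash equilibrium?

184.73

Hospital i's FOC: ∂u_i/∂x_i = α_i − x_i = 0, so x_i* = α_i.
NE contributions = (4.7, 1, 0.8, 2.4, 1.7); X = 10.6.
W^NE = (Σα)·X − ½Σα_i² = 10.6² − ½·32.38 = 96.17.
Planner sets x_i = Σα_j = 10.6 for every i, so X^SO = 5·10.6 = 53.
W^SO = (Σα)·X^SO − ½·5·(Σα)² = (5/2)·10.6² = 280.9.
Deadweight loss = W^SO − W^NE = 184.73.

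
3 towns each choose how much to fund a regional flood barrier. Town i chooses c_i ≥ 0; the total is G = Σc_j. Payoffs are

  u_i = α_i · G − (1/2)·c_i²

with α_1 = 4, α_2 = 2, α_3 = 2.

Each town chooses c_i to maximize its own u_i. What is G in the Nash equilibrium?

8

Town i's FOC: ∂u_i/∂c_i = α_i − c_i = 0, so c_i* = α_i.
NE contributions = (4, 2, 2); G = 8.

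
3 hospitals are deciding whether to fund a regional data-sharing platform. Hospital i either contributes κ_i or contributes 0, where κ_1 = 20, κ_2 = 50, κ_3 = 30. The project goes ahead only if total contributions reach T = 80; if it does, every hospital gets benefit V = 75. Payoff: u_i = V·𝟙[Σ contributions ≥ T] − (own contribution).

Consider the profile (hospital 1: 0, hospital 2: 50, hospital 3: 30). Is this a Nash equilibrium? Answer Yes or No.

Yes

Total = 80 ≥ 80: provided.
Hospital 1 (pledges 0, payoff 75): pledging 20 → total 100, payoff 55. No gain.
Hospital 2 (pledges 50, payoff 25): dropping to 0 → total 30, payoff 0. No gain.
Hospital 3 (pledges 30, payoff 45): dropping to 0 → total 50, payoff 0. No gain.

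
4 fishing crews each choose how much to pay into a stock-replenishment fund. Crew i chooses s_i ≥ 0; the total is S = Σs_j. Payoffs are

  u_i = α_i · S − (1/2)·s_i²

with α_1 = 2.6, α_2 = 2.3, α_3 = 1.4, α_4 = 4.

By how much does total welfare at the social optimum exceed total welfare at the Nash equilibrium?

Crew i's FOC: ∂u_i/∂s_i = α_i − s_i = 0, so s_i* = α_i.
NE contributions = (2.6, 2.3, 1.4, 4); S = 10.3.
W^NE = (Σα)·S − ½Σα_i² = 10.3² − ½·30.01 = 91.085.
Planner sets s_i = Σα_j = 10.3 for every i, so S^SO = 4·10.3 = 41.2.
W^SO = (Σα)·S^SO − ½·4·(Σα)² = (4/2)·10.3² = 212.18.
Deadweight loss = W^SO − W^NE = 121.095.

121.095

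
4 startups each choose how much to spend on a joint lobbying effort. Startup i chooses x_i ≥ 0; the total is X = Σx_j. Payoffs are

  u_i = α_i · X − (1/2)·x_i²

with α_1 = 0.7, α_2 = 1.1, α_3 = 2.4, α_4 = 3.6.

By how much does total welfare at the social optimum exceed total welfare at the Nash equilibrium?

71.05

Startup i's FOC: ∂u_i/∂x_i = α_i − x_i = 0, so x_i* = α_i.
NE contributions = (0.7, 1.1, 2.4, 3.6); X = 7.8.
W^NE = (Σα)·X − ½Σα_i² = 7.8² − ½·20.42 = 50.63.
Planner sets x_i = Σα_j = 7.8 for every i, so X^SO = 4·7.8 = 31.2.
W^SO = (Σα)·X^SO − ½·4·(Σα)² = (4/2)·7.8² = 121.68.
Deadweight loss = W^SO − W^NE = 71.05.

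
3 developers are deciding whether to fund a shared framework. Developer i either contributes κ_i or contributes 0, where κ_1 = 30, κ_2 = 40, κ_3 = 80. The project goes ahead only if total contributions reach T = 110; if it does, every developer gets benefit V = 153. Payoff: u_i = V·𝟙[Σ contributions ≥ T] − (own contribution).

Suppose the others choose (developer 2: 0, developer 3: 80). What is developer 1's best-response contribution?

Others' total = 80. Contributing 30 brings total to 110 ≥ 110: gain V − κ_1 = 123.
Best response: 30.

30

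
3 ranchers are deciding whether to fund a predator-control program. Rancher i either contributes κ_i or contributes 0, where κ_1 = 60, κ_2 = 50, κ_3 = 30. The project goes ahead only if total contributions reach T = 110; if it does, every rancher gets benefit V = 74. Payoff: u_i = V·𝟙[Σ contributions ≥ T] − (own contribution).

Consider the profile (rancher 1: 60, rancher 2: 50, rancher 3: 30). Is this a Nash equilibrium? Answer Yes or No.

No

Total = 140 ≥ 110: provided.
Rancher 1 (pledges 60, payoff 14): dropping to 0 → total 80, payoff 0. No gain.
Rancher 2 (pledges 50, payoff 24): dropping to 0 → total 90, payoff 0. No gain.
Rancher 3 (pledges 30, payoff 44): dropping to 0 → total 110, payoff 74. Profitable deviation.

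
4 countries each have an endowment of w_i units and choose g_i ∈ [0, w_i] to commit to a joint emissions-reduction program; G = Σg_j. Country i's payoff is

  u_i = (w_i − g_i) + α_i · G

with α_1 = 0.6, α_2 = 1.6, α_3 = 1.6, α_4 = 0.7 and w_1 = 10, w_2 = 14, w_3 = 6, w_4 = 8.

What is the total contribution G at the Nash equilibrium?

20

∂u_i/∂g_i = α_i − 1, so country i contributes w_i if α_i > 1, else 0.
α_i > 1 for i ∈ {2, 3}; NE contributions (0, 14, 6, 0), G = 20.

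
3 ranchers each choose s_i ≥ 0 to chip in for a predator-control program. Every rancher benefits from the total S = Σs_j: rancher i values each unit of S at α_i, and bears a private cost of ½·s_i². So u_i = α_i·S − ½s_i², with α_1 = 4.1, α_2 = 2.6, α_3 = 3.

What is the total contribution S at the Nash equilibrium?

Rancher i's FOC: ∂u_i/∂s_i = α_i − s_i = 0, so s_i* = α_i.
NE contributions = (4.1, 2.6, 3); S = 9.7.

9.7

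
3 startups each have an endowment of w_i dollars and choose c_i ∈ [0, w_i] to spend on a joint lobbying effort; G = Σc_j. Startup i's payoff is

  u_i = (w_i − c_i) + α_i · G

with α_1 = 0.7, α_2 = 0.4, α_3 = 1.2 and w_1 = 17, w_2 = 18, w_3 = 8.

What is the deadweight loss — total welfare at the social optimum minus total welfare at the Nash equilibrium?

∂u_i/∂c_i = α_i − 1, so startup i contributes w_i if α_i > 1, else 0.
α_i > 1 for i ∈ {3}; NE contributions (0, 0, 8), G = 8.
W^NE = Σw_i − G^NE + (Σα_i)·G^NE = 43 + 1.3·8 = 53.4.
Planner: ∂(Σu_j)/∂c_i = Σα_j − 1 = 1.3 > 0, so everyone contributes w_i; G^SO = 43, W^SO = 43 + 1.3·43 = 98.9.
Deadweight loss = 45.5.

45.5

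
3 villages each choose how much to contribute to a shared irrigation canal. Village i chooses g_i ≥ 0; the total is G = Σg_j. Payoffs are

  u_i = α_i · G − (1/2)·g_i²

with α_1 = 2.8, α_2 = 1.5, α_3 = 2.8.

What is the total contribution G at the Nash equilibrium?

7.1

Village i's FOC: ∂u_i/∂g_i = α_i − g_i = 0, so g_i* = α_i.
NE contributions = (2.8, 1.5, 2.8); G = 7.1.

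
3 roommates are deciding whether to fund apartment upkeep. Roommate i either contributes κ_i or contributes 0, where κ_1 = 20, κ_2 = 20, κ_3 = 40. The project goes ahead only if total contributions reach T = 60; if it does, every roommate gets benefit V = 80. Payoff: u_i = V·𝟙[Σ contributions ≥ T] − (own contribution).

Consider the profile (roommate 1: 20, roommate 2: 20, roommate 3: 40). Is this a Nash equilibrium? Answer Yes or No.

Total = 80 ≥ 60: provided.
Roommate 1 (pledges 20, payoff 60): dropping to 0 → total 60, payoff 80. Profitable deviation.

No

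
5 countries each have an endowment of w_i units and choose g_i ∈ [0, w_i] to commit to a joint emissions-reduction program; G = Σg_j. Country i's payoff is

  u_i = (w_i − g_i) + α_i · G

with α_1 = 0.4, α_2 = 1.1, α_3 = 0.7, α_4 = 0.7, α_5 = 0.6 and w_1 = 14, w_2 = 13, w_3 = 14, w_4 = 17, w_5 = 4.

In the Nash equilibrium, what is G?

∂u_i/∂g_i = α_i − 1, so country i contributes w_i if α_i > 1, else 0.
α_i > 1 for i ∈ {2}; NE contributions (0, 13, 0, 0, 0), G = 13.

13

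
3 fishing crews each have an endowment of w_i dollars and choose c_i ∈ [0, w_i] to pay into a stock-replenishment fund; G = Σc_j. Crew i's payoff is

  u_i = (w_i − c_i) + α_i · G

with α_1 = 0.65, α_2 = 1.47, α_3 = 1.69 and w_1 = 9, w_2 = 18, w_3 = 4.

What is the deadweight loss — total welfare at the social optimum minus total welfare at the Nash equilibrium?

25.29

∂u_i/∂c_i = α_i − 1, so crew i contributes w_i if α_i > 1, else 0.
α_i > 1 for i ∈ {2, 3}; NE contributions (0, 18, 4), G = 22.
W^NE = Σw_i − G^NE + (Σα_i)·G^NE = 31 + 2.81·22 = 92.82.
Planner: ∂(Σu_j)/∂c_i = Σα_j − 1 = 2.81 > 0, so everyone contributes w_i; G^SO = 31, W^SO = 31 + 2.81·31 = 118.11.
Deadweight loss = 25.29.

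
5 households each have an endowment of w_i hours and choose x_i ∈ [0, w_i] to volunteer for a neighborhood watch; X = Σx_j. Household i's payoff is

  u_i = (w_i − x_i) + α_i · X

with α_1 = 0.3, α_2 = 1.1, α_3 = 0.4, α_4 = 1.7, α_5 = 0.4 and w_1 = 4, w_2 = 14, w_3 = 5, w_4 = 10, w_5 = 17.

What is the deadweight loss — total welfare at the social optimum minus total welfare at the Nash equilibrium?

75.4

∂u_i/∂x_i = α_i − 1, so household i contributes w_i if α_i > 1, else 0.
α_i > 1 for i ∈ {2, 4}; NE contributions (0, 14, 0, 10, 0), X = 24.
W^NE = Σw_i − X^NE + (Σα_i)·X^NE = 50 + 2.9·24 = 119.6.
Planner: ∂(Σu_j)/∂x_i = Σα_j − 1 = 2.9 > 0, so everyone contributes w_i; X^SO = 50, W^SO = 50 + 2.9·50 = 195.
Deadweight loss = 75.4.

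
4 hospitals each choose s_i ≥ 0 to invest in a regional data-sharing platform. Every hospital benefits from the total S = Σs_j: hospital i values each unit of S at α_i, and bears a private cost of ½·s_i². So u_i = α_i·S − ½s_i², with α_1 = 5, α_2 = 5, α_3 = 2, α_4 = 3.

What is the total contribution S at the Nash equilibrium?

15

Hospital i's FOC: ∂u_i/∂s_i = α_i − s_i = 0, so s_i* = α_i.
NE contributions = (5, 5, 2, 3); S = 15.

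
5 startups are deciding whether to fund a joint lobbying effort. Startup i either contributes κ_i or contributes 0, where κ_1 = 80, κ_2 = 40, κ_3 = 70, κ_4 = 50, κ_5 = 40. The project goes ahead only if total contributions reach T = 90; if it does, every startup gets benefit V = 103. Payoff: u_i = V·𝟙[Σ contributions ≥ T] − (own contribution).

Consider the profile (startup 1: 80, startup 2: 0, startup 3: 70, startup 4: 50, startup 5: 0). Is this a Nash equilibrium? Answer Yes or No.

Total = 200 ≥ 90: provided.
Startup 1 (pledges 80, payoff 23): dropping to 0 → total 120, payoff 103. Profitable deviation.

No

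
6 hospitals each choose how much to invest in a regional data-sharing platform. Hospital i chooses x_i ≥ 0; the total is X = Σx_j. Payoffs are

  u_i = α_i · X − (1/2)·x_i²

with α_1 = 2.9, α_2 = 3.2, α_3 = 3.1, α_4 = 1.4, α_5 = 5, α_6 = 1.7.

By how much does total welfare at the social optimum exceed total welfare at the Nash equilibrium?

Hospital i's FOC: ∂u_i/∂x_i = α_i − x_i = 0, so x_i* = α_i.
NE contributions = (2.9, 3.2, 3.1, 1.4, 5, 1.7); X = 17.3.
W^NE = (Σα)·X − ½Σα_i² = 17.3² − ½·58.11 = 270.235.
Planner sets x_i = Σα_j = 17.3 for every i, so X^SO = 6·17.3 = 103.8.
W^SO = (Σα)·X^SO − ½·6·(Σα)² = (6/2)·17.3² = 897.87.
Deadweight loss = W^SO − W^NE = 627.635.

627.635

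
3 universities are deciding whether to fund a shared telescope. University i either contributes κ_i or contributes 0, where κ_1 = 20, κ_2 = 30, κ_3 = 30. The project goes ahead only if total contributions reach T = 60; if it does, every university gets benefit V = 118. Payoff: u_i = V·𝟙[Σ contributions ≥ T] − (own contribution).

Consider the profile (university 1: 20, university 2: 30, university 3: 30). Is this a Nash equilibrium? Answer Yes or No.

No

Total = 80 ≥ 60: provided.
University 1 (pledges 20, payoff 98): dropping to 0 → total 60, payoff 118. Profitable deviation.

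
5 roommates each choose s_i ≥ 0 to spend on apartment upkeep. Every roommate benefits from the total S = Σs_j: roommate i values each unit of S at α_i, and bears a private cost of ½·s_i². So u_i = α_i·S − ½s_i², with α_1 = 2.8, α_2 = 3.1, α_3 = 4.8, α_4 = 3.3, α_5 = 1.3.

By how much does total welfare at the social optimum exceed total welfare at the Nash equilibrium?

377.67

Roommate i's FOC: ∂u_i/∂s_i = α_i − s_i = 0, so s_i* = α_i.
NE contributions = (2.8, 3.1, 4.8, 3.3, 1.3); S = 15.3.
W^NE = (Σα)·S − ½Σα_i² = 15.3² − ½·53.07 = 207.555.
Planner sets s_i = Σα_j = 15.3 for every i, so S^SO = 5·15.3 = 76.5.
W^SO = (Σα)·S^SO − ½·5·(Σα)² = (5/2)·15.3² = 585.225.
Deadweight loss = W^SO − W^NE = 377.67.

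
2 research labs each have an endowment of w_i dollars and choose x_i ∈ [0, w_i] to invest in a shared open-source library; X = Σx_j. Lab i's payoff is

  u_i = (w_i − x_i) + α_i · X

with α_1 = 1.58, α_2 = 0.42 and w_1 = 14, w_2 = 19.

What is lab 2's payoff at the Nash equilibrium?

∂u_i/∂x_i = α_i − 1, so lab i contributes w_i if α_i > 1, else 0.
α_i > 1 for i ∈ {1}; NE contributions (14, 0), X = 14.
u_2 = (19 − 0) + 0.42·14 = 24.88.

24.88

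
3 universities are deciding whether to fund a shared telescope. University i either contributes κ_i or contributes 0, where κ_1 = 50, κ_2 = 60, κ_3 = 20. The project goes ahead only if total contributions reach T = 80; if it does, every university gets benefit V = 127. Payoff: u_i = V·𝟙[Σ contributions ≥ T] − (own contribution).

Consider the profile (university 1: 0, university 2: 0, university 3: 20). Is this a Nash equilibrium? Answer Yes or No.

No

Total = 20 < 80: not provided.
University 1 (pledges 0, payoff 0): pledging 50 → total 70, payoff -50. No gain.
University 2 (pledges 0, payoff 0): pledging 60 → total 80, payoff 67. Profitable deviation.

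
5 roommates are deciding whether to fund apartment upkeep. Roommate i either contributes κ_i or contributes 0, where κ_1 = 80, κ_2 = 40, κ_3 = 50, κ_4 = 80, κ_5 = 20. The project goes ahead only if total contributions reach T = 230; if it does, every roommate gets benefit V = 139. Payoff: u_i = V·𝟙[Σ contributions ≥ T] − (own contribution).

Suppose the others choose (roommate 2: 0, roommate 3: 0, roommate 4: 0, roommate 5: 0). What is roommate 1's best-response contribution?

Others' total = 0. Even contributing 80 gives 80 < 230: no benefit either way.
Best response: 0.

0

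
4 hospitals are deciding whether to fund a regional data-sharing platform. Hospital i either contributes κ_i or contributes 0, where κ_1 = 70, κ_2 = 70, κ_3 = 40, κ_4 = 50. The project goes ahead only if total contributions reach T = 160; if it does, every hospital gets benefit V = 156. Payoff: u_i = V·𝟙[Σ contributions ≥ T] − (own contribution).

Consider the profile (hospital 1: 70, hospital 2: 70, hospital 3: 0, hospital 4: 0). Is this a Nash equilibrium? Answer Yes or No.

No

Total = 140 < 160: not provided.
Hospital 1 (pledges 70, payoff -70): dropping to 0 → total 70, payoff 0. Profitable deviation.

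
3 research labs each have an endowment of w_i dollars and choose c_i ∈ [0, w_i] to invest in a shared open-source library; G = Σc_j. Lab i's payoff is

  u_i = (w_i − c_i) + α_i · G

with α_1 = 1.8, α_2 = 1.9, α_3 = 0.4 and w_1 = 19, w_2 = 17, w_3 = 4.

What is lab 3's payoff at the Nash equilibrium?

∂u_i/∂c_i = α_i − 1, so lab i contributes w_i if α_i > 1, else 0.
α_i > 1 for i ∈ {1, 2}; NE contributions (19, 17, 0), G = 36.
u_3 = (4 − 0) + 0.4·36 = 18.4.

18.4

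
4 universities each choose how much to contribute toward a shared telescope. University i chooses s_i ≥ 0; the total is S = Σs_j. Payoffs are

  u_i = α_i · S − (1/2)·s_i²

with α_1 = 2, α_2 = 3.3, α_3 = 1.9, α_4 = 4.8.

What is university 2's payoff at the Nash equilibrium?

University i's FOC: ∂u_i/∂s_i = α_i − s_i = 0, so s_i* = α_i.
NE contributions = (2, 3.3, 1.9, 4.8); S = 12.
u_2 = α_2·S − ½·(s_2)² = 3.3·12 − ½·3.3² = 34.155.

34.155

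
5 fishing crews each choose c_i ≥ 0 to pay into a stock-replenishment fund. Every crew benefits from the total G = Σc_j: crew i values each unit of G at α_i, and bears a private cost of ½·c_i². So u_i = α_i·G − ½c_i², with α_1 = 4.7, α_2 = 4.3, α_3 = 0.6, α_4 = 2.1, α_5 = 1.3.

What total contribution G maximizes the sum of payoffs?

Planner FOC: ∂(Σu_j)/∂c_i = (Σα_j) − c_i = 0, so c_i^SO = Σα_j = 13 for every i; G^SO = 65.

65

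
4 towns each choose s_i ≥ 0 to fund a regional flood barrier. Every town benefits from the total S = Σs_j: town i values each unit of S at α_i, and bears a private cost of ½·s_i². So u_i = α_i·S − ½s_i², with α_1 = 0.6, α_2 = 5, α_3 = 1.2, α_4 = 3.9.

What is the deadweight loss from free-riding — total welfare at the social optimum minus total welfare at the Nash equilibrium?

Town i's FOC: ∂u_i/∂s_i = α_i − s_i = 0, so s_i* = α_i.
NE contributions = (0.6, 5, 1.2, 3.9); S = 10.7.
W^NE = (Σα)·S − ½Σα_i² = 10.7² − ½·42.01 = 93.485.
Planner sets s_i = Σα_j = 10.7 for every i, so S^SO = 4·10.7 = 42.8.
W^SO = (Σα)·S^SO − ½·4·(Σα)² = (4/2)·10.7² = 228.98.
Deadweight loss = W^SO − W^NE = 135.495.

135.495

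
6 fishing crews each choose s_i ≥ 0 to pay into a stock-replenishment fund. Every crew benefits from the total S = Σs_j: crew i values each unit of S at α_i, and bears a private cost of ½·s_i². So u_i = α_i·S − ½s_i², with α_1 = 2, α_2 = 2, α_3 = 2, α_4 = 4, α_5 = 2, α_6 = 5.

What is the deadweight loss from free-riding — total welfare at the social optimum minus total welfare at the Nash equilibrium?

Crew i's FOC: ∂u_i/∂s_i = α_i − s_i = 0, so s_i* = α_i.
NE contributions = (2, 2, 2, 4, 2, 5); S = 17.
W^NE = (Σα)·S − ½Σα_i² = 17² − ½·57 = 260.5.
Planner sets s_i = Σα_j = 17 for every i, so S^SO = 6·17 = 102.
W^SO = (Σα)·S^SO − ½·6·(Σα)² = (6/2)·17² = 867.
Deadweight loss = W^SO − W^NE = 606.5.

606.5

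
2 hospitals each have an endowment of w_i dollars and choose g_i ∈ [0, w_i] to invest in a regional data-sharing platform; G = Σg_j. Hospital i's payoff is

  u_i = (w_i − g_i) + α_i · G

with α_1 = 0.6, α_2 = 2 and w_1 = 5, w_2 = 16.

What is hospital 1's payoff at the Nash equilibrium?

14.6

∂u_i/∂g_i = α_i − 1, so hospital i contributes w_i if α_i > 1, else 0.
α_i > 1 for i ∈ {2}; NE contributions (0, 16), G = 16.
u_1 = (5 − 0) + 0.6·16 = 14.6.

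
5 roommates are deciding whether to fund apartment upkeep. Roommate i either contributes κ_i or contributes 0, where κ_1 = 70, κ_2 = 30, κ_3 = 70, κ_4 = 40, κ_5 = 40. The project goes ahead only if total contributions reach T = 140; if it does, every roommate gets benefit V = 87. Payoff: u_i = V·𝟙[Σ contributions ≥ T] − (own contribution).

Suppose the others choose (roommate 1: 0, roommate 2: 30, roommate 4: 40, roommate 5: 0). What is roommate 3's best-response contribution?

Others' total = 70. Contributing 70 brings total to 140 ≥ 140: gain V − κ_3 = 17.
Best response: 70.

70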